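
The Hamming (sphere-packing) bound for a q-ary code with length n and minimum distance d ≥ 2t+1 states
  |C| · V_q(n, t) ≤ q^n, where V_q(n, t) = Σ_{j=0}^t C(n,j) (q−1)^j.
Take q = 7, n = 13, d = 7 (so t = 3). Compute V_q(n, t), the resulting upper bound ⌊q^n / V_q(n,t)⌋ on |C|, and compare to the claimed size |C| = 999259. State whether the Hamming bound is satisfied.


V_q(n, t) = 64663, q^n = 96889010407, Hamming bound = 1498368, |C| = 999259 ≤ bound (satisfied).

Step 1: Compute V_q(n, t) = Σ_{j=0}^3 C(n, j) (q−1)^j.
  j = 0: C(13,0)·(6)^0 = 1·1 = 1.
  j = 1: C(13,1)·(6)^1 = 13·6 = 78.
  j = 2: C(13,2)·(6)^2 = 78·36 = 2808.
  j = 3: C(13,3)·(6)^3 = 286·216 = 61776.
  V_q(n, t) = 1 + 78 + 2808 + 61776 = 64663.
Step 2: q^n = 7^13 = 96889010407.
Step 3: Hamming bound ⌊q^n / V_q(n,t)⌋ = ⌊96889010407/64663⌋ = 1498368.
Step 4: Compare |C| = 999259 to 1498368: satisfied.
The claimed |C| lies below the Hamming bound.


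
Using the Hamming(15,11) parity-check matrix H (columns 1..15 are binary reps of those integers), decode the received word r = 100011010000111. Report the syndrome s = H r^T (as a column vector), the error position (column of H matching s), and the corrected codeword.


s = (0, 1, 1, 0)^T, error position = 6, corrected codeword c = 100010010000111

Compute s = H r^T mod 2 one row at a time:
  s_1 = 1 + 0 + 0 + 0 + 0 + 1 + 1 + 1 = 4 ≡ 0 (mod 2).
  s_2 = 0 + 1 + 1 + 0 + 0 + 1 + 1 + 1 = 5 ≡ 1 (mod 2).
  s_3 = 0 + 0 + 1 + 0 + 0 + 0 + 1 + 1 = 3 ≡ 1 (mod 2).
  s_4 = 1 + 0 + 1 + 0 + 0 + 0 + 1 + 1 = 4 ≡ 0 (mod 2).
s = (0, 1, 1, 0)^T — this equals column 6 of H (binary 0110), so error is at position 6.
Correct: flip bit 6 of r = 100011010000111 to get c = 100010010000111.


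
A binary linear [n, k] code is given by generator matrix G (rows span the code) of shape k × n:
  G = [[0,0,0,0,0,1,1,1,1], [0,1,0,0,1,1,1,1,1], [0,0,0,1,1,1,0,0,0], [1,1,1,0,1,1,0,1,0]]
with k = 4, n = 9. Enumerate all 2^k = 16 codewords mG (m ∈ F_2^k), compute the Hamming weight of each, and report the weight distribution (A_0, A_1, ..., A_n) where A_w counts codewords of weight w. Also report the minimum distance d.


Weight distribution: A_0 = 1, A_2 = 1, A_3 = 2, A_4 = 3, A_5 = 4, A_6 = 3, A_7 = 2. Minimum distance d = 2.

Enumerate all 2^4 = 16 messages m ∈ F_2^4.
For each, compute codeword c = mG in F_2^9, then tally its weight.
  m = 0000 → c = 000000000, weight = 0.
  m = 1000 → c = 000001111, weight = 4.
  m = 0100 → c = 010011111, weight = 6.
  m = 1100 → c = 010010000, weight = 2.
  m = 0010 → c = 000111000, weight = 3.
  m = 1010 → c = 000110111, weight = 5.
  m = 0110 → c = 010100111, weight = 5.
  m = 1110 → c = 010101000, weight = 3.
  m = 0001 → c = 111011010, weight = 6.
  m = 1001 → c = 111010101, weight = 6.
  m = 0101 → c = 101000101, weight = 4.
  m = 1101 → c = 101001010, weight = 4.
  m = 0011 → c = 111100010, weight = 5.
  m = 1011 → c = 111101101, weight = 7.
  m = 0111 → c = 101111101, weight = 7.
  m = 1111 → c = 101110010, weight = 5.
Tally weights:
  weight 0: 1 codewords.
  weight 2: 1 codewords.
  weight 3: 2 codewords.
  weight 4: 3 codewords.
  weight 5: 4 codewords.
  weight 6: 3 codewords.
  weight 7: 2 codewords.
Minimum distance d = smallest w > 0 with A_w > 0 = 2.
Sanity: Σ A_w = 16 = 2^4 = 16 ✓.


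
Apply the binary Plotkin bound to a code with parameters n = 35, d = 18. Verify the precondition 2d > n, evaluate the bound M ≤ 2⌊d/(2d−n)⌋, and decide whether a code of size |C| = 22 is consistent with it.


Plotkin bound M ≤ 36; given |C| = 22 ≤ bound (satisfied).

Check applicability: 2d = 36, n = 35.
2d − n = 1 > 0, so Plotkin applies.
Compute d/(2d−n) = 18/1 ≈ 18.0000.
⌊d/(2d−n)⌋ = 18.
Plotkin bound: M ≤ 2·18 = 36.
Given |C| = 22, check: satisfied.
This |C| is below the Plotkin bound.


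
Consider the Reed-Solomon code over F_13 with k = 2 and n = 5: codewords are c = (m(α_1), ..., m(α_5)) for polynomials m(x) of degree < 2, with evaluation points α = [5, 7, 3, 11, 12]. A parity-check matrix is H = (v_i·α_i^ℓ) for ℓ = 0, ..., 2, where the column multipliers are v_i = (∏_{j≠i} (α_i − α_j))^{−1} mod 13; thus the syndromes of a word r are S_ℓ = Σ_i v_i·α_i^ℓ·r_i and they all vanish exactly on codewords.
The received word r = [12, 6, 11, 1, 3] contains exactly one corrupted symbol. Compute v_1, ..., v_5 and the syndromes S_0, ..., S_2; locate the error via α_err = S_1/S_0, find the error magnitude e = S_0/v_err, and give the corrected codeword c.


S = (10, 11, 3), error at position 1, error magnitude e = 10, c = [2, 6, 11, 1, 3].

Step 1: column multipliers v_i = (∏_{j≠i}(α_i − α_j))^{−1} mod 13.
  i = 1 (α = 5): (5−7)(5−3)(5−11)(5−12) = (−2)·2·(−6)·(−7) = −168 ≡ 1, so v_1 = 1^{−1} = 1 (mod 13).
  i = 2 (α = 7): (7−5)(7−3)(7−11)(7−12) = 2·4·(−4)·(−5) = 160 ≡ 4, so v_2 = 4^{−1} = 10 (mod 13).
  i = 3 (α = 3): (3−5)(3−7)(3−11)(3−12) = (−2)·(−4)·(−8)·(−9) = 576 ≡ 4, so v_3 = 4^{−1} = 10 (mod 13).
  i = 4 (α = 11): (11−5)(11−7)(11−3)(11−12) = 6·4·8·(−1) = −192 ≡ 3, so v_4 = 3^{−1} = 9 (mod 13).
  i = 5 (α = 12): (12−5)(12−7)(12−3)(12−11) = 7·5·9·1 = 315 ≡ 3, so v_5 = 3^{−1} = 9 (mod 13).
  v = [1, 10, 10, 9, 9].
Step 2: syndromes of r = [12, 6, 11, 1, 3] (all sums mod 13).
  S_0 = Σ v_i r_i = 1·12 + 10·6 + 10·11 + 9·1 + 9·3 = 218 ≡ 10.
  S_1 = Σ v_i α_i r_i = 1·5·12 + 10·7·6 + 10·3·11 + 9·11·1 + 9·12·3 = 1233 ≡ 11.
  α_i^2 mod 13 = [12, 10, 9, 4, 1].
  S_2 = Σ v_i α_i^2 r_i = 1·12·12 + 10·10·6 + 10·9·11 + 9·4·1 + 9·1·3 = 1797 ≡ 3.
  S = (10, 11, 3) ≠ 0, so r is not a codeword (an error is present).
Step 3: locate the error. For a single error e at position i, S_ℓ = v_i·e·α_i^ℓ, so α_err = S_1/S_0.
  S_0^{−1} = 10^{−1} = 4 (mod 13), so α_err = 11·4 = 44 ≡ 5 = α_1. Error position i = 1.
  Consistency check: S_2/S_1 = 3·6 = 18 ≡ 5 = α_err ✓ (single-error assumption holds).
Step 4: error magnitude e = S_0/v_1 = S_0·∏_{j≠1}(α_1 − α_j) = 10·1 = 10 ≡ 10 (mod 13).
Step 5: correct position 1: c_1 = r_1 − e = 12 − 10 ≡ 2 (mod 13). Hence c = [2, 6, 11, 1, 3].
  Check: interpolating c through the α_i gives m(x) = 5 + 2·x (degree < 2) with m(α_i) = c_i for every i, so c is indeed a codeword.


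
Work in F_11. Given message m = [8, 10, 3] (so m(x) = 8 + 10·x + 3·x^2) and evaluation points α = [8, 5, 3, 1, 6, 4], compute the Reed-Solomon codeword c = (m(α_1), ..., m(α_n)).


c = [5, 1, 10, 10, 0, 8]

Message polynomial: m(x) = 8 + 10·x + 3·x^2 (mod 11).
For each evaluation point α_i, compute m(α_i) mod 11:
  α_1 = 8: Horner steps 3 → 1 → 5, so m(8) = 5.
  α_2 = 5: Horner steps 3 → 3 → 1, so m(5) = 1.
  α_3 = 3: Horner steps 3 → 8 → 10, so m(3) = 10.
  α_4 = 1: Horner steps 3 → 2 → 10, so m(1) = 10.
  α_5 = 6: Horner steps 3 → 6 → 0, so m(6) = 0.
  α_6 = 4: Horner steps 3 → 0 → 8, so m(4) = 8.
Codeword c = [5, 1, 10, 10, 0, 8] ∈ F_11^6.


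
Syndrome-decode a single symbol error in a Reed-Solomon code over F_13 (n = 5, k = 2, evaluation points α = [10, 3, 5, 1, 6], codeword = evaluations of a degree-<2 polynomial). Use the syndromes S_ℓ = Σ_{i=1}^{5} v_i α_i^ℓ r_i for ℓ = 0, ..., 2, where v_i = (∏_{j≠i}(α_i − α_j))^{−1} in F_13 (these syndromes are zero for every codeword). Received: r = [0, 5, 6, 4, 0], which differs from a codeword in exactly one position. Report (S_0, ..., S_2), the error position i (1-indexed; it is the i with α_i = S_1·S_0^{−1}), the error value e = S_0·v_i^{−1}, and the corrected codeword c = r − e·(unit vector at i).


S = (2, 7, 5), error at position 1, error magnitude e = 11, c = [2, 5, 6, 4, 0].

Step 1: column multipliers v_i = (∏_{j≠i}(α_i − α_j))^{−1} mod 13.
  i = 1 (α = 10): (10−3)(10−5)(10−1)(10−6) = 7·5·9·4 = 1260 ≡ 12, so v_1 = 12^{−1} = 12 (mod 13).
  i = 2 (α = 3): (3−10)(3−5)(3−1)(3−6) = (−7)·(−2)·2·(−3) = −84 ≡ 7, so v_2 = 7^{−1} = 2 (mod 13).
  i = 3 (α = 5): (5−10)(5−3)(5−1)(5−6) = (−5)·2·4·(−1) = 40 ≡ 1, so v_3 = 1^{−1} = 1 (mod 13).
  i = 4 (α = 1): (1−10)(1−3)(1−5)(1−6) = (−9)·(−2)·(−4)·(−5) = 360 ≡ 9, so v_4 = 9^{−1} = 3 (mod 13).
  i = 5 (α = 6): (6−10)(6−3)(6−5)(6−1) = (−4)·3·1·5 = −60 ≡ 5, so v_5 = 5^{−1} = 8 (mod 13).
  v = [12, 2, 1, 3, 8].
Step 2: syndromes of r = [0, 5, 6, 4, 0] (all sums mod 13).
  S_0 = Σ v_i r_i = 12·0 + 2·5 + 1·6 + 3·4 + 8·0 = 28 ≡ 2.
  S_1 = Σ v_i α_i r_i = 12·10·0 + 2·3·5 + 1·5·6 + 3·1·4 + 8·6·0 = 72 ≡ 7.
  α_i^2 mod 13 = [9, 9, 12, 1, 10].
  S_2 = Σ v_i α_i^2 r_i = 12·9·0 + 2·9·5 + 1·12·6 + 3·1·4 + 8·10·0 = 174 ≡ 5.
  S = (2, 7, 5) ≠ 0, so r is not a codeword (an error is present).
Step 3: locate the error. For a single error e at position i, S_ℓ = v_i·e·α_i^ℓ, so α_err = S_1/S_0.
  S_0^{−1} = 2^{−1} = 7 (mod 13), so α_err = 7·7 = 49 ≡ 10 = α_1. Error position i = 1.
  Consistency check: S_2/S_1 = 5·2 = 10 ≡ 10 = α_err ✓ (single-error assumption holds).
Step 4: error magnitude e = S_0/v_1 = S_0·∏_{j≠1}(α_1 − α_j) = 2·12 = 24 ≡ 11 (mod 13).
Step 5: correct position 1: c_1 = r_1 − e = 0 − 11 ≡ 2 (mod 13). Hence c = [2, 5, 6, 4, 0].
  Check: interpolating c through the α_i gives m(x) = 10 + 7·x (degree < 2) with m(α_i) = c_i for every i, so c is indeed a codeword.


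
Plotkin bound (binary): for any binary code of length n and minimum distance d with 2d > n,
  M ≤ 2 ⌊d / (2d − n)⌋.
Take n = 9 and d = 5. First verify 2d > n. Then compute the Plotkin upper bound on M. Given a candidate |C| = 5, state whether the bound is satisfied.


Plotkin bound M ≤ 10; given |C| = 5 ≤ bound (satisfied).

Check applicability: 2d = 10, n = 9.
2d − n = 1 > 0, so Plotkin applies.
Compute d/(2d−n) = 5/1 ≈ 5.0000.
⌊d/(2d−n)⌋ = 5.
Plotkin bound: M ≤ 2·5 = 10.
Given |C| = 5, check: satisfied.
This |C| is below the Plotkin bound.


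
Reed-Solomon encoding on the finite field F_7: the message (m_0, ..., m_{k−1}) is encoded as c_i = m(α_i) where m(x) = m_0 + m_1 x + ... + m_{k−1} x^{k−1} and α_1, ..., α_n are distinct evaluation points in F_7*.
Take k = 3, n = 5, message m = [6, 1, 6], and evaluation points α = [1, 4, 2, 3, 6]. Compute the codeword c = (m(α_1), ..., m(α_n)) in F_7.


c = [6, 1, 4, 0, 4]

Message polynomial: m(x) = 6 + 1·x + 6·x^2 (mod 7).
For each evaluation point α_i, compute m(α_i) mod 7:
  α_1 = 1: Horner steps 6 → 0 → 6, so m(1) = 6.
  α_2 = 4: Horner steps 6 → 4 → 1, so m(4) = 1.
  α_3 = 2: Horner steps 6 → 6 → 4, so m(2) = 4.
  α_4 = 3: Horner steps 6 → 5 → 0, so m(3) = 0.
  α_5 = 6: Horner steps 6 → 2 → 4, so m(6) = 4.
Codeword c = [6, 1, 4, 0, 4] ∈ F_7^5.


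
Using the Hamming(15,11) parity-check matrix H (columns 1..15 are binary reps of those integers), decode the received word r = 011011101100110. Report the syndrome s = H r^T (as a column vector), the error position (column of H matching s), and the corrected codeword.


s = (0, 1, 0, 1)^T, error position = 5, corrected codeword c = 011001101100110

Compute s = H r^T mod 2 one row at a time:
  s_1 = 0 + 1 + 1 + 0 + 0 + 1 + 1 + 0 = 4 ≡ 0 (mod 2).
  s_2 = 0 + 1 + 1 + 1 + 0 + 1 + 1 + 0 = 5 ≡ 1 (mod 2).
  s_3 = 1 + 1 + 1 + 1 + 1 + 0 + 1 + 0 = 6 ≡ 0 (mod 2).
  s_4 = 0 + 1 + 1 + 1 + 1 + 0 + 1 + 0 = 5 ≡ 1 (mod 2).
s = (0, 1, 0, 1)^T — this equals column 5 of H (binary 0101), so error is at position 5.
Correct: flip bit 5 of r = 011011101100110 to get c = 011001101100110.


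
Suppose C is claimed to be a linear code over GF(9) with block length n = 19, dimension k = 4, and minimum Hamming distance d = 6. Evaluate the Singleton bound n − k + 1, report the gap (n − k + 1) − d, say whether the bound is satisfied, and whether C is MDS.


Singleton RHS = n − k + 1 = 16, slack = 10, bound satisfied, not MDS.

Singleton bound: d ≤ n − k + 1.
Here n = 19, k = 4, so n − k + 1 = 16.
Given d = 6, check d ≤ 16: YES.
Slack = (n − k + 1) − d = 10.
The code is NOT MDS (slack = 10 > 0).
Description: the claimed parameters are [19, 4, 6]_9; such a code would be non-MDS.


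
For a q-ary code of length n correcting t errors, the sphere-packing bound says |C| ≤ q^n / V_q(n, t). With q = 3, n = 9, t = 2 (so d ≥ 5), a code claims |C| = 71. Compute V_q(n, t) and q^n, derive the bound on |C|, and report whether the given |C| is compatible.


V_q(n, t) = 163, q^n = 19683, Hamming bound = 120, |C| = 71 ≤ bound (satisfied).

Step 1: Compute V_q(n, t) = Σ_{j=0}^2 C(n, j) (q−1)^j.
  j = 0: C(9,0)·(2)^0 = 1·1 = 1.
  j = 1: C(9,1)·(2)^1 = 9·2 = 18.
  j = 2: C(9,2)·(2)^2 = 36·4 = 144.
  V_q(n, t) = 1 + 18 + 144 = 163.
Step 2: q^n = 3^9 = 19683.
Step 3: Hamming bound ⌊q^n / V_q(n,t)⌋ = ⌊19683/163⌋ = 120.
Step 4: Compare |C| = 71 to 120: satisfied.
The claimed |C| lies below the Hamming bound.


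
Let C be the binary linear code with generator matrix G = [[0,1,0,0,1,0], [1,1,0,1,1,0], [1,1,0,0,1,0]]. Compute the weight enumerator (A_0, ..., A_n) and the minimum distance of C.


Weight distribution: A_0 = 1, A_1 = 2, A_2 = 2, A_3 = 2, A_4 = 1. Minimum distance d = 1.

Enumerate all 2^3 = 8 messages m ∈ F_2^3.
For each, compute codeword c = mG in F_2^6, then tally its weight.
  m = 000 → c = 000000, weight = 0.
  m = 100 → c = 010010, weight = 2.
  m = 010 → c = 110110, weight = 4.
  m = 110 → c = 100100, weight = 2.
  m = 001 → c = 110010, weight = 3.
  m = 101 → c = 100000, weight = 1.
  m = 011 → c = 000100, weight = 1.
  m = 111 → c = 010110, weight = 3.
Tally weights:
  weight 0: 1 codewords.
  weight 1: 2 codewords.
  weight 2: 2 codewords.
  weight 3: 2 codewords.
  weight 4: 1 codewords.
Minimum distance d = smallest w > 0 with A_w > 0 = 1.
Sanity: Σ A_w = 8 = 2^3 = 8 ✓.


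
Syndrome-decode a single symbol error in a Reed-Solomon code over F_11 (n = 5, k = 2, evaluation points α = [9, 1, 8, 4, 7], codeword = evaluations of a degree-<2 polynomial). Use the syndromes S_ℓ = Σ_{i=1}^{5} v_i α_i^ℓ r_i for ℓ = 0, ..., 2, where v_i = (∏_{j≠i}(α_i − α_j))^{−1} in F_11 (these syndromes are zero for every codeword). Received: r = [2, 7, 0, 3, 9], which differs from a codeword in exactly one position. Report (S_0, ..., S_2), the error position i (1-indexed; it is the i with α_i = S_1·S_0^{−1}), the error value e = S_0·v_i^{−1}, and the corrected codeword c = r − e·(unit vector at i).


S = (3, 3, 3), error at position 2, error magnitude e = 10, c = [2, 8, 0, 3, 9].

Step 1: column multipliers v_i = (∏_{j≠i}(α_i − α_j))^{−1} mod 11.
  i = 1 (α = 9): (9−1)(9−8)(9−4)(9−7) = 8·1·5·2 = 80 ≡ 3, so v_1 = 3^{−1} = 4 (mod 11).
  i = 2 (α = 1): (1−9)(1−8)(1−4)(1−7) = (−8)·(−7)·(−3)·(−6) = 1008 ≡ 7, so v_2 = 7^{−1} = 8 (mod 11).
  i = 3 (α = 8): (8−9)(8−1)(8−4)(8−7) = (−1)·7·4·1 = −28 ≡ 5, so v_3 = 5^{−1} = 9 (mod 11).
  i = 4 (α = 4): (4−9)(4−1)(4−8)(4−7) = (−5)·3·(−4)·(−3) = −180 ≡ 7, so v_4 = 7^{−1} = 8 (mod 11).
  i = 5 (α = 7): (7−9)(7−1)(7−8)(7−4) = (−2)·6·(−1)·3 = 36 ≡ 3, so v_5 = 3^{−1} = 4 (mod 11).
  v = [4, 8, 9, 8, 4].
Step 2: syndromes of r = [2, 7, 0, 3, 9] (all sums mod 11).
  S_0 = Σ v_i r_i = 4·2 + 8·7 + 9·0 + 8·3 + 4·9 = 124 ≡ 3.
  S_1 = Σ v_i α_i r_i = 4·9·2 + 8·1·7 + 9·8·0 + 8·4·3 + 4·7·9 = 476 ≡ 3.
  α_i^2 mod 11 = [4, 1, 9, 5, 5].
  S_2 = Σ v_i α_i^2 r_i = 4·4·2 + 8·1·7 + 9·9·0 + 8·5·3 + 4·5·9 = 388 ≡ 3.
  S = (3, 3, 3) ≠ 0, so r is not a codeword (an error is present).
Step 3: locate the error. For a single error e at position i, S_ℓ = v_i·e·α_i^ℓ, so α_err = S_1/S_0.
  S_0^{−1} = 3^{−1} = 4 (mod 11), so α_err = 3·4 = 12 ≡ 1 = α_2. Error position i = 2.
  Consistency check: S_2/S_1 = 3·4 = 12 ≡ 1 = α_err ✓ (single-error assumption holds).
Step 4: error magnitude e = S_0/v_2 = S_0·∏_{j≠2}(α_2 − α_j) = 3·7 = 21 ≡ 10 (mod 11).
Step 5: correct position 2: c_2 = r_2 − e = 7 − 10 ≡ 8 (mod 11). Hence c = [2, 8, 0, 3, 9].
  Check: interpolating c through the α_i gives m(x) = 6 + 2·x (degree < 2) with m(α_i) = c_i for every i, so c is indeed a codeword.


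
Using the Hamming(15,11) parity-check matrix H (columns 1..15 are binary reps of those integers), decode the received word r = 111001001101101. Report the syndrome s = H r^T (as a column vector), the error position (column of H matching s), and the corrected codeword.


s = (1, 0, 1, 1)^T, error position = 11, corrected codeword c = 111001001111101

Compute s = H r^T mod 2 one row at a time:
  s_1 = 0 + 1 + 1 + 0 + 1 + 1 + 0 + 1 = 5 ≡ 1 (mod 2).
  s_2 = 0 + 0 + 1 + 0 + 1 + 1 + 0 + 1 = 4 ≡ 0 (mod 2).
  s_3 = 1 + 1 + 1 + 0 + 1 + 0 + 0 + 1 = 5 ≡ 1 (mod 2).
  s_4 = 1 + 1 + 0 + 0 + 1 + 0 + 1 + 1 = 5 ≡ 1 (mod 2).
s = (1, 0, 1, 1)^T — this equals column 11 of H (binary 1011), so error is at position 11.
Correct: flip bit 11 of r = 111001001101101 to get c = 111001001111101.


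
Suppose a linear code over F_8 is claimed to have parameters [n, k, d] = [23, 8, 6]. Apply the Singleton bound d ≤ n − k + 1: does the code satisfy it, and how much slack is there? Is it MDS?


Singleton RHS = n − k + 1 = 16, slack = 10, bound satisfied, not MDS.

Singleton bound: d ≤ n − k + 1.
Here n = 23, k = 8, so n − k + 1 = 16.
Given d = 6, check d ≤ 16: YES.
Slack = (n − k + 1) − d = 10.
The code is NOT MDS (slack = 10 > 0).
Description: the claimed parameters are [23, 8, 6]_8; such a code would be non-MDS.


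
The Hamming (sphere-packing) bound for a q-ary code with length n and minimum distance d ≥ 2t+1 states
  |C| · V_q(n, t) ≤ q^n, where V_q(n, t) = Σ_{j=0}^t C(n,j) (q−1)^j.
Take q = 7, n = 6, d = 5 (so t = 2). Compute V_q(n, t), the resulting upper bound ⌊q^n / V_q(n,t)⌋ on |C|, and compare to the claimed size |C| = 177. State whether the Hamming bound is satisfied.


V_q(n, t) = 577, q^n = 117649, Hamming bound = 203, |C| = 177 ≤ bound (satisfied).

Step 1: Compute V_q(n, t) = Σ_{j=0}^2 C(n, j) (q−1)^j.
  j = 0: C(6,0)·(6)^0 = 1·1 = 1.
  j = 1: C(6,1)·(6)^1 = 6·6 = 36.
  j = 2: C(6,2)·(6)^2 = 15·36 = 540.
  V_q(n, t) = 1 + 36 + 540 = 577.
Step 2: q^n = 7^6 = 117649.
Step 3: Hamming bound ⌊q^n / V_q(n,t)⌋ = ⌊117649/577⌋ = 203.
Step 4: Compare |C| = 177 to 203: satisfied.
The claimed |C| lies below the Hamming bound.


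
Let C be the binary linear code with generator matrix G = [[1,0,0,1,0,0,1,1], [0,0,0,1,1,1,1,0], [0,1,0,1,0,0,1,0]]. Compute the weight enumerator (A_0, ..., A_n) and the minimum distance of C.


Weight distribution: A_0 = 1, A_3 = 3, A_4 = 3, A_7 = 1. Minimum distance d = 3.

Enumerate all 2^3 = 8 messages m ∈ F_2^3.
For each, compute codeword c = mG in F_2^8, then tally its weight.
  m = 000 → c = 00000000, weight = 0.
  m = 100 → c = 10010011, weight = 4.
  m = 010 → c = 00011110, weight = 4.
  m = 110 → c = 10001101, weight = 4.
  m = 001 → c = 01010010, weight = 3.
  m = 101 → c = 11000001, weight = 3.
  m = 011 → c = 01001100, weight = 3.
  m = 111 → c = 11011111, weight = 7.
Tally weights:
  weight 0: 1 codewords.
  weight 3: 3 codewords.
  weight 4: 3 codewords.
  weight 7: 1 codewords.
Minimum distance d = smallest w > 0 with A_w > 0 = 3.
Sanity: Σ A_w = 8 = 2^3 = 8 ✓.


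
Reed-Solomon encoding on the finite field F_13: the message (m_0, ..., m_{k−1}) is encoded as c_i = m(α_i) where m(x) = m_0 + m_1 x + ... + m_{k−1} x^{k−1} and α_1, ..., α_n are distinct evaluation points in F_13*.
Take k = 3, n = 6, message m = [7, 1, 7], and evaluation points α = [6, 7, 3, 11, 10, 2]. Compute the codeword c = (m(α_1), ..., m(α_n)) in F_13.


c = [5, 6, 8, 7, 2, 11]

Message polynomial: m(x) = 7 + 1·x + 7·x^2 (mod 13).
For each evaluation point α_i, compute m(α_i) mod 13:
  α_1 = 6: Horner steps 7 → 4 → 5, so m(6) = 5.
  α_2 = 7: Horner steps 7 → 11 → 6, so m(7) = 6.
  α_3 = 3: Horner steps 7 → 9 → 8, so m(3) = 8.
  α_4 = 11: Horner steps 7 → 0 → 7, so m(11) = 7.
  α_5 = 10: Horner steps 7 → 6 → 2, so m(10) = 2.
  α_6 = 2: Horner steps 7 → 2 → 11, so m(2) = 11.
Codeword c = [5, 6, 8, 7, 2, 11] ∈ F_13^6.


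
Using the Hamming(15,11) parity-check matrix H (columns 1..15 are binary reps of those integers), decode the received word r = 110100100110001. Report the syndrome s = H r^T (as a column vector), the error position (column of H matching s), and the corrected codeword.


s = (1, 1, 1, 0)^T, error position = 14, corrected codeword c = 110100100110011

Compute s = H r^T mod 2 one row at a time:
  s_1 = 0 + 0 + 1 + 1 + 0 + 0 + 0 + 1 = 3 ≡ 1 (mod 2).
  s_2 = 1 + 0 + 0 + 1 + 0 + 0 + 0 + 1 = 3 ≡ 1 (mod 2).
  s_3 = 1 + 0 + 0 + 1 + 1 + 1 + 0 + 1 = 5 ≡ 1 (mod 2).
  s_4 = 1 + 0 + 0 + 1 + 0 + 1 + 0 + 1 = 4 ≡ 0 (mod 2).
s = (1, 1, 1, 0)^T — this equals column 14 of H (binary 1110), so error is at position 14.
Correct: flip bit 14 of r = 110100100110001 to get c = 110100100110011.


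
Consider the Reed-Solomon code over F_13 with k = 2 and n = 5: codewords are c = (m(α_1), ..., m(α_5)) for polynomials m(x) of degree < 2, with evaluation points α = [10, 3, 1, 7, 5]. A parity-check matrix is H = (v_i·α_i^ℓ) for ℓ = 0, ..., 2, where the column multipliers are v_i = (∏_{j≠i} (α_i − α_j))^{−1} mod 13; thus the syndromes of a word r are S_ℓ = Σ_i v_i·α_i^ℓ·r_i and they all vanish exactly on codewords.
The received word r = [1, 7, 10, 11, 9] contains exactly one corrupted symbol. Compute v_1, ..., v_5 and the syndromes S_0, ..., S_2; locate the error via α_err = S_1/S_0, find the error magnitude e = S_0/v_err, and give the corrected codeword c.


S = (6, 6, 6), error at position 3, error magnitude e = 5, c = [1, 7, 5, 11, 9].

Step 1: column multipliers v_i = (∏_{j≠i}(α_i − α_j))^{−1} mod 13.
  i = 1 (α = 10): (10−3)(10−1)(10−7)(10−5) = 7·9·3·5 = 945 ≡ 9, so v_1 = 9^{−1} = 3 (mod 13).
  i = 2 (α = 3): (3−10)(3−1)(3−7)(3−5) = (−7)·2·(−4)·(−2) = −112 ≡ 5, so v_2 = 5^{−1} = 8 (mod 13).
  i = 3 (α = 1): (1−10)(1−3)(1−7)(1−5) = (−9)·(−2)·(−6)·(−4) = 432 ≡ 3, so v_3 = 3^{−1} = 9 (mod 13).
  i = 4 (α = 7): (7−10)(7−3)(7−1)(7−5) = (−3)·4·6·2 = −144 ≡ 12, so v_4 = 12^{−1} = 12 (mod 13).
  i = 5 (α = 5): (5−10)(5−3)(5−1)(5−7) = (−5)·2·4·(−2) = 80 ≡ 2, so v_5 = 2^{−1} = 7 (mod 13).
  v = [3, 8, 9, 12, 7].
Step 2: syndromes of r = [1, 7, 10, 11, 9] (all sums mod 13).
  S_0 = Σ v_i r_i = 3·1 + 8·7 + 9·10 + 12·11 + 7·9 = 344 ≡ 6.
  S_1 = Σ v_i α_i r_i = 3·10·1 + 8·3·7 + 9·1·10 + 12·7·11 + 7·5·9 = 1527 ≡ 6.
  α_i^2 mod 13 = [9, 9, 1, 10, 12].
  S_2 = Σ v_i α_i^2 r_i = 3·9·1 + 8·9·7 + 9·1·10 + 12·10·11 + 7·12·9 = 2697 ≡ 6.
  S = (6, 6, 6) ≠ 0, so r is not a codeword (an error is present).
Step 3: locate the error. For a single error e at position i, S_ℓ = v_i·e·α_i^ℓ, so α_err = S_1/S_0.
  S_0^{−1} = 6^{−1} = 11 (mod 13), so α_err = 6·11 = 66 ≡ 1 = α_3. Error position i = 3.
  Consistency check: S_2/S_1 = 6·11 = 66 ≡ 1 = α_err ✓ (single-error assumption holds).
Step 4: error magnitude e = S_0/v_3 = S_0·∏_{j≠3}(α_3 − α_j) = 6·3 = 18 ≡ 5 (mod 13).
Step 5: correct position 3: c_3 = r_3 − e = 10 − 5 ≡ 5 (mod 13). Hence c = [1, 7, 5, 11, 9].
  Check: interpolating c through the α_i gives m(x) = 4 + 1·x (degree < 2) with m(α_i) = c_i for every i, so c is indeed a codeword.


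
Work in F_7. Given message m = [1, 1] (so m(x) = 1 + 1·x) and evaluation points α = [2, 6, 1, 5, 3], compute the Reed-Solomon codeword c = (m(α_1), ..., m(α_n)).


c = [3, 0, 2, 6, 4]

Message polynomial: m(x) = 1 + 1·x (mod 7).
For each evaluation point α_i, compute m(α_i) mod 7:
  α_1 = 2: Horner steps 1 → 3, so m(2) = 3.
  α_2 = 6: Horner steps 1 → 0, so m(6) = 0.
  α_3 = 1: Horner steps 1 → 2, so m(1) = 2.
  α_4 = 5: Horner steps 1 → 6, so m(5) = 6.
  α_5 = 3: Horner steps 1 → 4, so m(3) = 4.
Codeword c = [3, 0, 2, 6, 4] ∈ F_7^5.


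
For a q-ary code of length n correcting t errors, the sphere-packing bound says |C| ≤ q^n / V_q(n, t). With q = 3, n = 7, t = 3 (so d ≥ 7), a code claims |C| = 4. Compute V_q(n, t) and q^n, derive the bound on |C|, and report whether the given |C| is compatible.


V_q(n, t) = 379, q^n = 2187, Hamming bound = 5, |C| = 4 ≤ bound (satisfied).

Step 1: Compute V_q(n, t) = Σ_{j=0}^3 C(n, j) (q−1)^j.
  j = 0: C(7,0)·(2)^0 = 1·1 = 1.
  j = 1: C(7,1)·(2)^1 = 7·2 = 14.
  j = 2: C(7,2)·(2)^2 = 21·4 = 84.
  j = 3: C(7,3)·(2)^3 = 35·8 = 280.
  V_q(n, t) = 1 + 14 + 84 + 280 = 379.
Step 2: q^n = 3^7 = 2187.
Step 3: Hamming bound ⌊q^n / V_q(n,t)⌋ = ⌊2187/379⌋ = 5.
Step 4: Compare |C| = 4 to 5: satisfied.
The claimed |C| lies below the Hamming bound.


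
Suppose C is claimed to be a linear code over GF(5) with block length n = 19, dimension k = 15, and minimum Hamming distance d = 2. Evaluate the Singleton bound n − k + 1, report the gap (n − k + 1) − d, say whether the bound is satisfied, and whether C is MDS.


Singleton RHS = n − k + 1 = 5, slack = 3, bound satisfied, not MDS.

Singleton bound: d ≤ n − k + 1.
Here n = 19, k = 15, so n − k + 1 = 5.
Given d = 2, check d ≤ 5: YES.
Slack = (n − k + 1) − d = 3.
The code is NOT MDS (slack = 3 > 0).
Description: the claimed parameters are [19, 15, 2]_5; such a code would be non-MDS.


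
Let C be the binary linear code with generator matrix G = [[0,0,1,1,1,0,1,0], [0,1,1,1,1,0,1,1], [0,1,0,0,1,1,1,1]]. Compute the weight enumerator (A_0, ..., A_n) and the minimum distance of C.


Weight distribution: A_0 = 1, A_2 = 1, A_3 = 2, A_4 = 1, A_5 = 2, A_6 = 1. Minimum distance d = 2.

Enumerate all 2^3 = 8 messages m ∈ F_2^3.
For each, compute codeword c = mG in F_2^8, then tally its weight.
  m = 000 → c = 00000000, weight = 0.
  m = 100 → c = 00111010, weight = 4.
  m = 010 → c = 01111011, weight = 6.
  m = 110 → c = 01000001, weight = 2.
  m = 001 → c = 01001111, weight = 5.
  m = 101 → c = 01110101, weight = 5.
  m = 011 → c = 00110100, weight = 3.
  m = 111 → c = 00001110, weight = 3.
Tally weights:
  weight 0: 1 codewords.
  weight 2: 1 codewords.
  weight 3: 2 codewords.
  weight 4: 1 codewords.
  weight 5: 2 codewords.
  weight 6: 1 codewords.
Minimum distance d = smallest w > 0 with A_w > 0 = 2.
Sanity: Σ A_w = 8 = 2^3 = 8 ✓.


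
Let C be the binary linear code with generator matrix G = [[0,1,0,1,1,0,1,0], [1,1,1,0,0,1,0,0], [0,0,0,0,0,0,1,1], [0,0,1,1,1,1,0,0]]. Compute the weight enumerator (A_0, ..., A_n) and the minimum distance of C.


Weight distribution: A_0 = 1, A_2 = 3, A_4 = 7, A_6 = 5. Minimum distance d = 2.

Enumerate all 2^4 = 16 messages m ∈ F_2^4.
For each, compute codeword c = mG in F_2^8, then tally its weight.
  m = 0000 → c = 00000000, weight = 0.
  m = 1000 → c = 01011010, weight = 4.
  m = 0100 → c = 11100100, weight = 4.
  m = 1100 → c = 10111110, weight = 6.
  m = 0010 → c = 00000011, weight = 2.
  m = 1010 → c = 01011001, weight = 4.
  m = 0110 → c = 11100111, weight = 6.
  m = 1110 → c = 10111101, weight = 6.
  m = 0001 → c = 00111100, weight = 4.
  m = 1001 → c = 01100110, weight = 4.
  m = 0101 → c = 11011000, weight = 4.
  m = 1101 → c = 10000010, weight = 2.
  m = 0011 → c = 00111111, weight = 6.
  m = 1011 → c = 01100101, weight = 4.
  m = 0111 → c = 11011011, weight = 6.
  m = 1111 → c = 10000001, weight = 2.
Tally weights:
  weight 0: 1 codewords.
  weight 2: 3 codewords.
  weight 4: 7 codewords.
  weight 6: 5 codewords.
Minimum distance d = smallest w > 0 with A_w > 0 = 2.
Sanity: Σ A_w = 16 = 2^4 = 16 ✓.


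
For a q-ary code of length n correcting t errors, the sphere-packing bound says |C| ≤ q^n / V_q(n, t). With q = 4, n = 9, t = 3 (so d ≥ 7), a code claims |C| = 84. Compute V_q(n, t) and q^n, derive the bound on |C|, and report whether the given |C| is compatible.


V_q(n, t) = 2620, q^n = 262144, Hamming bound = 100, |C| = 84 ≤ bound (satisfied).

Step 1: Compute V_q(n, t) = Σ_{j=0}^3 C(n, j) (q−1)^j.
  j = 0: C(9,0)·(3)^0 = 1·1 = 1.
  j = 1: C(9,1)·(3)^1 = 9·3 = 27.
  j = 2: C(9,2)·(3)^2 = 36·9 = 324.
  j = 3: C(9,3)·(3)^3 = 84·27 = 2268.
  V_q(n, t) = 1 + 27 + 324 + 2268 = 2620.
Step 2: q^n = 4^9 = 262144.
Step 3: Hamming bound ⌊q^n / V_q(n,t)⌋ = ⌊262144/2620⌋ = 100.
Step 4: Compare |C| = 84 to 100: satisfied.
The claimed |C| lies below the Hamming bound.


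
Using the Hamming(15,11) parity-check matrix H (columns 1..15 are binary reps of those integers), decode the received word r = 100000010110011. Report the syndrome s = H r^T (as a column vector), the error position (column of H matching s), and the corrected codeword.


s = (1, 0, 0, 1)^T, error position = 9, corrected codeword c = 100000011110011

Compute s = H r^T mod 2 one row at a time:
  s_1 = 1 + 0 + 1 + 1 + 0 + 0 + 1 + 1 = 5 ≡ 1 (mod 2).
  s_2 = 0 + 0 + 0 + 0 + 0 + 0 + 1 + 1 = 2 ≡ 0 (mod 2).
  s_3 = 0 + 0 + 0 + 0 + 1 + 1 + 1 + 1 = 4 ≡ 0 (mod 2).
  s_4 = 1 + 0 + 0 + 0 + 0 + 1 + 0 + 1 = 3 ≡ 1 (mod 2).
s = (1, 0, 0, 1)^T — this equals column 9 of H (binary 1001), so error is at position 9.
Correct: flip bit 9 of r = 100000010110011 to get c = 100000011110011.


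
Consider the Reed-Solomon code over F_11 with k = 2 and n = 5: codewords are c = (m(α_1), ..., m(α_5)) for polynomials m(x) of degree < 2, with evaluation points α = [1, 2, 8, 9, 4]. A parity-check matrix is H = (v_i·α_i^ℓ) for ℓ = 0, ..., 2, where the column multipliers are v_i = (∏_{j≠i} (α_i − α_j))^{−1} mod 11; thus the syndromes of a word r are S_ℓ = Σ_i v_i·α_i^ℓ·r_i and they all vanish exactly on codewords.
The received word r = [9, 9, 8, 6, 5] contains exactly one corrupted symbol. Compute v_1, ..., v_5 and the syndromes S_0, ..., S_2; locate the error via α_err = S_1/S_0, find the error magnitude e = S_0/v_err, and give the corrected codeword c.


S = (3, 3, 3), error at position 1, error magnitude e = 9, c = [0, 9, 8, 6, 5].

Step 1: column multipliers v_i = (∏_{j≠i}(α_i − α_j))^{−1} mod 11.
  i = 1 (α = 1): (1−2)(1−8)(1−9)(1−4) = (−1)·(−7)·(−8)·(−3) = 168 ≡ 3, so v_1 = 3^{−1} = 4 (mod 11).
  i = 2 (α = 2): (2−1)(2−8)(2−9)(2−4) = 1·(−6)·(−7)·(−2) = −84 ≡ 4, so v_2 = 4^{−1} = 3 (mod 11).
  i = 3 (α = 8): (8−1)(8−2)(8−9)(8−4) = 7·6·(−1)·4 = −168 ≡ 8, so v_3 = 8^{−1} = 7 (mod 11).
  i = 4 (α = 9): (9−1)(9−2)(9−8)(9−4) = 8·7·1·5 = 280 ≡ 5, so v_4 = 5^{−1} = 9 (mod 11).
  i = 5 (α = 4): (4−1)(4−2)(4−8)(4−9) = 3·2·(−4)·(−5) = 120 ≡ 10, so v_5 = 10^{−1} = 10 (mod 11).
  v = [4, 3, 7, 9, 10].
Step 2: syndromes of r = [9, 9, 8, 6, 5] (all sums mod 11).
  S_0 = Σ v_i r_i = 4·9 + 3·9 + 7·8 + 9·6 + 10·5 = 223 ≡ 3.
  S_1 = Σ v_i α_i r_i = 4·1·9 + 3·2·9 + 7·8·8 + 9·9·6 + 10·4·5 = 1224 ≡ 3.
  α_i^2 mod 11 = [1, 4, 9, 4, 5].
  S_2 = Σ v_i α_i^2 r_i = 4·1·9 + 3·4·9 + 7·9·8 + 9·4·6 + 10·5·5 = 1114 ≡ 3.
  S = (3, 3, 3) ≠ 0, so r is not a codeword (an error is present).
Step 3: locate the error. For a single error e at position i, S_ℓ = v_i·e·α_i^ℓ, so α_err = S_1/S_0.
  S_0^{−1} = 3^{−1} = 4 (mod 11), so α_err = 3·4 = 12 ≡ 1 = α_1. Error position i = 1.
  Consistency check: S_2/S_1 = 3·4 = 12 ≡ 1 = α_err ✓ (single-error assumption holds).
Step 4: error magnitude e = S_0/v_1 = S_0·∏_{j≠1}(α_1 − α_j) = 3·3 = 9 ≡ 9 (mod 11).
Step 5: correct position 1: c_1 = r_1 − e = 9 − 9 ≡ 0 (mod 11). Hence c = [0, 9, 8, 6, 5].
  Check: interpolating c through the α_i gives m(x) = 2 + 9·x (degree < 2) with m(α_i) = c_i for every i, so c is indeed a codeword.


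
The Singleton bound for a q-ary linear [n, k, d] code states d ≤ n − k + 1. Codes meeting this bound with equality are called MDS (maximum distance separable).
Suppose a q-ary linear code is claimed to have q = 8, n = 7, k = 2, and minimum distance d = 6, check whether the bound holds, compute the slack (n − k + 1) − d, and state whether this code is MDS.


Singleton RHS = n − k + 1 = 6, slack = 0, bound satisfied, MDS.

Singleton bound: d ≤ n − k + 1.
Here n = 7, k = 2, so n − k + 1 = 6.
Given d = 6, check d ≤ 6: YES.
Slack = (n − k + 1) − d = 0.
The code is MDS (slack = 0).
Description: the claimed parameters are [7, 2, 6]_8; such a code would be MDS (meets Singleton bound).


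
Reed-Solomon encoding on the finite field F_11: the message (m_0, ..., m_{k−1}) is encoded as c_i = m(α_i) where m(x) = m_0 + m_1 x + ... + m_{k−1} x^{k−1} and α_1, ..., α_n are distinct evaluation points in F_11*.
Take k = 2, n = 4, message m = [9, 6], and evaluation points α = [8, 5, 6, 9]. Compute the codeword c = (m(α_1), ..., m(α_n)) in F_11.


c = [2, 6, 1, 8]

Message polynomial: m(x) = 9 + 6·x (mod 11).
For each evaluation point α_i, compute m(α_i) mod 11:
  α_1 = 8: Horner steps 6 → 2, so m(8) = 2.
  α_2 = 5: Horner steps 6 → 6, so m(5) = 6.
  α_3 = 6: Horner steps 6 → 1, so m(6) = 1.
  α_4 = 9: Horner steps 6 → 8, so m(9) = 8.
Codeword c = [2, 6, 1, 8] ∈ F_11^4.


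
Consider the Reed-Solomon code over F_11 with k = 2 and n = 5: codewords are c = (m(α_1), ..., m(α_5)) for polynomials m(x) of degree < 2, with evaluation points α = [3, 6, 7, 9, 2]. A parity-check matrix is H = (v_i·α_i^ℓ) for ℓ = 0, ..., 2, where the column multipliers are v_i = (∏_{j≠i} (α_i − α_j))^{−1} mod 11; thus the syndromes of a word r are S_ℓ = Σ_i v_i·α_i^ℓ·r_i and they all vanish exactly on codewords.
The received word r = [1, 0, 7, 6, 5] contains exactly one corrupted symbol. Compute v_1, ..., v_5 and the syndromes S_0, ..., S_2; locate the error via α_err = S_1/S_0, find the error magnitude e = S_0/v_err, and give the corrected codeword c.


S = (4, 3, 5), error at position 4, error magnitude e = 7, c = [1, 0, 7, 10, 5].

Step 1: column multipliers v_i = (∏_{j≠i}(α_i − α_j))^{−1} mod 11.
  i = 1 (α = 3): (3−6)(3−7)(3−9)(3−2) = (−3)·(−4)·(−6)·1 = −72 ≡ 5, so v_1 = 5^{−1} = 9 (mod 11).
  i = 2 (α = 6): (6−3)(6−7)(6−9)(6−2) = 3·(−1)·(−3)·4 = 36 ≡ 3, so v_2 = 3^{−1} = 4 (mod 11).
  i = 3 (α = 7): (7−3)(7−6)(7−9)(7−2) = 4·1·(−2)·5 = −40 ≡ 4, so v_3 = 4^{−1} = 3 (mod 11).
  i = 4 (α = 9): (9−3)(9−6)(9−7)(9−2) = 6·3·2·7 = 252 ≡ 10, so v_4 = 10^{−1} = 10 (mod 11).
  i = 5 (α = 2): (2−3)(2−6)(2−7)(2−9) = (−1)·(−4)·(−5)·(−7) = 140 ≡ 8, so v_5 = 8^{−1} = 7 (mod 11).
  v = [9, 4, 3, 10, 7].
Step 2: syndromes of r = [1, 0, 7, 6, 5] (all sums mod 11).
  S_0 = Σ v_i r_i = 9·1 + 4·0 + 3·7 + 10·6 + 7·5 = 125 ≡ 4.
  S_1 = Σ v_i α_i r_i = 9·3·1 + 4·6·0 + 3·7·7 + 10·9·6 + 7·2·5 = 784 ≡ 3.
  α_i^2 mod 11 = [9, 3, 5, 4, 4].
  S_2 = Σ v_i α_i^2 r_i = 9·9·1 + 4·3·0 + 3·5·7 + 10·4·6 + 7·4·5 = 566 ≡ 5.
  S = (4, 3, 5) ≠ 0, so r is not a codeword (an error is present).
Step 3: locate the error. For a single error e at position i, S_ℓ = v_i·e·α_i^ℓ, so α_err = S_1/S_0.
  S_0^{−1} = 4^{−1} = 3 (mod 11), so α_err = 3·3 = 9 ≡ 9 = α_4. Error position i = 4.
  Consistency check: S_2/S_1 = 5·4 = 20 ≡ 9 = α_err ✓ (single-error assumption holds).
Step 4: error magnitude e = S_0/v_4 = S_0·∏_{j≠4}(α_4 − α_j) = 4·10 = 40 ≡ 7 (mod 11).
Step 5: correct position 4: c_4 = r_4 − e = 6 − 7 ≡ 10 (mod 11). Hence c = [1, 0, 7, 10, 5].
  Check: interpolating c through the α_i gives m(x) = 2 + 7·x (degree < 2) with m(α_i) = c_i for every i, so c is indeed a codeword.


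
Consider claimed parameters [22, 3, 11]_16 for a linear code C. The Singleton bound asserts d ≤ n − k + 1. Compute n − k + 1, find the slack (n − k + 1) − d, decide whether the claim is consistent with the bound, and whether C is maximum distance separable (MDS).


Singleton RHS = n − k + 1 = 20, slack = 9, bound satisfied, not MDS.

Singleton bound: d ≤ n − k + 1.
Here n = 22, k = 3, so n − k + 1 = 20.
Given d = 11, check d ≤ 20: YES.
Slack = (n − k + 1) − d = 9.
The code is NOT MDS (slack = 9 > 0).
Description: the claimed parameters are [22, 3, 11]_16; such a code would be non-MDS.


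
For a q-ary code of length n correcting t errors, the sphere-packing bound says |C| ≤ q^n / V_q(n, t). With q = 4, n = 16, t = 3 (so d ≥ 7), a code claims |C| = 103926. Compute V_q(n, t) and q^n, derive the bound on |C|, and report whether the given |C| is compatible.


V_q(n, t) = 16249, q^n = 4294967296, Hamming bound = 264321, |C| = 103926 ≤ bound (satisfied).

Step 1: Compute V_q(n, t) = Σ_{j=0}^3 C(n, j) (q−1)^j.
  j = 0: C(16,0)·(3)^0 = 1·1 = 1.
  j = 1: C(16,1)·(3)^1 = 16·3 = 48.
  j = 2: C(16,2)·(3)^2 = 120·9 = 1080.
  j = 3: C(16,3)·(3)^3 = 560·27 = 15120.
  V_q(n, t) = 1 + 48 + 1080 + 15120 = 16249.
Step 2: q^n = 4^16 = 4294967296.
Step 3: Hamming bound ⌊q^n / V_q(n,t)⌋ = ⌊4294967296/16249⌋ = 264321.
Step 4: Compare |C| = 103926 to 264321: satisfied.
The claimed |C| lies below the Hamming bound.


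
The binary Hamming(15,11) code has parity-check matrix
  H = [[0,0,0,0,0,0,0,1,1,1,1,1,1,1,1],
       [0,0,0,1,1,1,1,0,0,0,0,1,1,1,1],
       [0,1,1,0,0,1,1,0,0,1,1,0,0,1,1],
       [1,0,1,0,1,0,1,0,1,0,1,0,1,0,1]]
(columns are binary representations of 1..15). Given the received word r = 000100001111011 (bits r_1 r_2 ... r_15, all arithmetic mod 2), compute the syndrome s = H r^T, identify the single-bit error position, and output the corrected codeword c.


s = (0, 0, 0, 1)^T, error position = 1, corrected codeword c = 100100001111011

Compute s = H r^T mod 2 one row at a time:
  s_1 = 0 + 1 + 1 + 1 + 1 + 0 + 1 + 1 = 6 ≡ 0 (mod 2).
  s_2 = 1 + 0 + 0 + 0 + 1 + 0 + 1 + 1 = 4 ≡ 0 (mod 2).
  s_3 = 0 + 0 + 0 + 0 + 1 + 1 + 1 + 1 = 4 ≡ 0 (mod 2).
  s_4 = 0 + 0 + 0 + 0 + 1 + 1 + 0 + 1 = 3 ≡ 1 (mod 2).
s = (0, 0, 0, 1)^T — this equals column 1 of H (binary 0001), so error is at position 1.
Correct: flip bit 1 of r = 000100001111011 to get c = 100100001111011.


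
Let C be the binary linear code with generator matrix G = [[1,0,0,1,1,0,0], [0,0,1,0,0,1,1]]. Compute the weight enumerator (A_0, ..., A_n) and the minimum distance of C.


Weight distribution: A_0 = 1, A_3 = 2, A_6 = 1. Minimum distance d = 3.

Enumerate all 2^2 = 4 messages m ∈ F_2^2.
For each, compute codeword c = mG in F_2^7, then tally its weight.
  m = 00 → c = 0000000, weight = 0.
  m = 10 → c = 1001100, weight = 3.
  m = 01 → c = 0010011, weight = 3.
  m = 11 → c = 1011111, weight = 6.
Tally weights:
  weight 0: 1 codewords.
  weight 3: 2 codewords.
  weight 6: 1 codewords.
Minimum distance d = smallest w > 0 with A_w > 0 = 3.
Sanity: Σ A_w = 4 = 2^2 = 4 ✓.


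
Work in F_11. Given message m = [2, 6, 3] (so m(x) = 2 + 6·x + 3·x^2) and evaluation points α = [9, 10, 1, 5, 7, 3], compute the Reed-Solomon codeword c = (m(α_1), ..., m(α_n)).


c = [2, 10, 0, 8, 4, 3]

Message polynomial: m(x) = 2 + 6·x + 3·x^2 (mod 11).
For each evaluation point α_i, compute m(α_i) mod 11:
  α_1 = 9: Horner steps 3 → 0 → 2, so m(9) = 2.
  α_2 = 10: Horner steps 3 → 3 → 10, so m(10) = 10.
  α_3 = 1: Horner steps 3 → 9 → 0, so m(1) = 0.
  α_4 = 5: Horner steps 3 → 10 → 8, so m(5) = 8.
  α_5 = 7: Horner steps 3 → 5 → 4, so m(7) = 4.
  α_6 = 3: Horner steps 3 → 4 → 3, so m(3) = 3.
Codeword c = [2, 10, 0, 8, 4, 3] ∈ F_11^6.


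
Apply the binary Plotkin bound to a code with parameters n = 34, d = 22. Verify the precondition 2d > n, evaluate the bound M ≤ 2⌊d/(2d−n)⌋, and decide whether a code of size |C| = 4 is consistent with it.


Plotkin bound M ≤ 4; given |C| = 4 ≤ bound (satisfied).

Check applicability: 2d = 44, n = 34.
2d − n = 10 > 0, so Plotkin applies.
Compute d/(2d−n) = 22/10 ≈ 2.2000.
⌊d/(2d−n)⌋ = 2.
Plotkin bound: M ≤ 2·2 = 4.
Given |C| = 4, check: satisfied.
This |C| is at the Plotkin bound.


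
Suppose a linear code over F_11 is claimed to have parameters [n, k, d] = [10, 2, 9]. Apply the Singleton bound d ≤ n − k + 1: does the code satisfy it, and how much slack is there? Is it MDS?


Singleton RHS = n − k + 1 = 9, slack = 0, bound satisfied, MDS.

Singleton bound: d ≤ n − k + 1.
Here n = 10, k = 2, so n − k + 1 = 9.
Given d = 9, check d ≤ 9: YES.
Slack = (n − k + 1) − d = 0.
The code is MDS (slack = 0).
Description: the claimed parameters are [10, 2, 9]_11; such a code would be MDS (meets Singleton bound).
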